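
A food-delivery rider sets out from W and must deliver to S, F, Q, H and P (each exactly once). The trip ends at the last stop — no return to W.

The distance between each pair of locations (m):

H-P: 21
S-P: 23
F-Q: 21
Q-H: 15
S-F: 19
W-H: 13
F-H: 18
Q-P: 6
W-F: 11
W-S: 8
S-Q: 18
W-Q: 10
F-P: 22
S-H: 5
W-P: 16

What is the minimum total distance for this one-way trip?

Shortest open route: 56 m.

There are 5! = 120 possible orderings.
W - S - F - Q - H - P: 8+19+21+15+21 = 84
W - S - F - Q - P - H: 8+19+21+6+21 = 75
W - S - F - H - Q - P: 8+19+18+15+6 = 66
W - S - F - H - P - Q: 8+19+18+21+6 = 72
W - S - F - P - Q - H: 8+19+22+6+15 = 70
W - S - F - P - H - Q: 8+19+22+21+15 = 85
W - S - Q - F - H - P: 8+18+21+18+21 = 86
W - S - Q - F - P - H: 8+18+21+22+21 = 90
W - S - Q - H - F - P: 8+18+15+18+22 = 81
W - S - Q - H - P - F: 8+18+15+21+22 = 84
W - S - Q - P - F - H: 8+18+6+22+18 = 72
W - S - Q - P - H - F: 8+18+6+21+18 = 71
W - S - H - F - Q - P: 8+5+18+21+6 = 58
W - S - H - F - P - Q: 8+5+18+22+6 = 59
… (106 more)
W - S - H - Q - P - F: 8+5+15+6+22 = 56  ← best
The minimum is 56.
One shortest path: W → S → H → Q → P → F.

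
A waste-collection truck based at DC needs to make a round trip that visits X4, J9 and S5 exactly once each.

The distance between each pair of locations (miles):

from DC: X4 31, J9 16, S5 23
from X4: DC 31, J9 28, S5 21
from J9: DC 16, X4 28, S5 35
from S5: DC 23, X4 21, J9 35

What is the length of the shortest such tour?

88 miles — the shortest possible round trip.

With 3 stops there are 3!/2 = 3 distinct round trips (a route and its reverse cost the same).
DC - X4 - J9 - S5 - DC: 31+28+35+23 = 117
DC - X4 - S5 - J9 - DC: 31+21+35+16 = 103
DC - J9 - X4 - S5 - DC: 16+28+21+23 = 88
The minimum is 88.
One optimal route: DC → J9 → X4 → S5 → DC (or its reverse).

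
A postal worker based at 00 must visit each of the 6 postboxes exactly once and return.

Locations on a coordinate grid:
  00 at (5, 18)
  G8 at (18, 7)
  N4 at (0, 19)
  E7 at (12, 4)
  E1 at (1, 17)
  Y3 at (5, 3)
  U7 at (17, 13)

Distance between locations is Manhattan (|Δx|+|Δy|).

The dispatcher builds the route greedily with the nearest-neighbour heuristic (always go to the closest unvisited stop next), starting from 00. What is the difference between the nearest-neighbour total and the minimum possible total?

2 longer than the optimal tour.

00: E1=5, N4=6, Y3=15, U7=17, E7=21, G8=24 ⇒ E1
E1: N4=3, Y3=18, U7=20, E7=24, G8=27 ⇒ N4
N4: Y3=21, U7=23, E7=27, G8=30 ⇒ Y3
Y3: E7=8, G8=17, U7=22 ⇒ E7
E7: G8=9, U7=14 ⇒ G8
G8: U7=7 ⇒ U7
NN route 00 → E1 → N4 → Y3 → E7 → G8 → U7 → 00 costs 70.
Optimal: 00 → N4 → E1 → Y3 → E7 → G8 → U7 → 00 costs 68 (by enumerating all 360 distinct tours).
Excess = 70 − 68 = 2.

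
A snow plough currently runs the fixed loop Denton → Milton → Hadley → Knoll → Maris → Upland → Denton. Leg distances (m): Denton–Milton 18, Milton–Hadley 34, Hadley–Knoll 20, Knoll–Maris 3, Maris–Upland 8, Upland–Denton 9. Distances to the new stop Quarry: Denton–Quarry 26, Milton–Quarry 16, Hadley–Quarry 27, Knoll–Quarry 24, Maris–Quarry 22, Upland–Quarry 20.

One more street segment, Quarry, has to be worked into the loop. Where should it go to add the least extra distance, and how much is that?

Insertion cost between consecutive stops i–j is d(i,Quarry) + d(Quarry,j) − d(i,j):
  between Denton and Milton: 26 + 16 − 18 = 24
  between Milton and Hadley: 16 + 27 − 34 = 9
  between Hadley and Knoll: 27 + 24 − 20 = 31
  between Knoll and Maris: 24 + 22 − 3 = 43
  between Maris and Upland: 22 + 20 − 8 = 34
  between Upland and Denton: 20 + 26 − 9 = 37
Cheapest insertion is between Milton and Hadley, adding 9.
New total = 92 + 9 = 101.

+9 m — insert Quarry between Milton and Hadley.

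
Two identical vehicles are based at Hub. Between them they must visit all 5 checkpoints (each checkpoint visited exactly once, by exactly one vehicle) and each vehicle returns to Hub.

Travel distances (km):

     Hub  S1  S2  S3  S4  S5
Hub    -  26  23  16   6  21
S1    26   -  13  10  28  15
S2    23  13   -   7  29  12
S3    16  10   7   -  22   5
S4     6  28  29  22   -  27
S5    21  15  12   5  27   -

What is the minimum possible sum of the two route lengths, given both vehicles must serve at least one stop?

Minimum combined distance: 84 km.

Try each way of splitting the stops between the two vehicles (each non-empty) and, for each split, find the best tour for each vehicle:
  {S1} + {S2, S3, S4, S5}: 52 + 68 = 120
  {S2} + {S1, S3, S4, S5}: 46 + 70 = 116
  {S1, S2} + {S3, S4, S5}: 62 + 54 = 116
  {S3} + {S1, S2, S4, S5}: 32 + 80 = 112
  {S1, S3} + {S2, S4, S5}: 52 + 68 = 120
  {S2, S3} + {S1, S4, S5}: 46 + 70 = 116
  … (15 splits in total)
  {S4} + {S1, S2, S3, S5}: 12 + 72 = 84  ← best
Best: vehicle 1 Hub → S4 → Hub = 12; vehicle 2 Hub → S1 → S2 → S3 → S5 → Hub = 72; combined 84.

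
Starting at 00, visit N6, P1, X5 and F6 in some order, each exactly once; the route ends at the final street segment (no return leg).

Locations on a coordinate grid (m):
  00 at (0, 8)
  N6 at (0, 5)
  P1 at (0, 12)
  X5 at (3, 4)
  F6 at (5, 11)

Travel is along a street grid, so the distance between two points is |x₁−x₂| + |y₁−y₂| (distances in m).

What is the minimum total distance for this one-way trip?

Minimum one-way distance = 22 m.

There are 4! = 24 possible orderings.
00→N6→P1→X5→F6: 3+7+11+9 = 30
00→N6→P1→F6→X5: 3+7+6+9 = 25
00→N6→X5→P1→F6: 3+4+11+6 = 24
00→N6→X5→F6→P1: 3+4+9+6 = 22
00→N6→F6→P1→X5: 3+11+6+11 = 31
00→N6→F6→X5→P1: 3+11+9+11 = 34
00→P1→N6→X5→F6: 4+7+4+9 = 24
00→P1→N6→F6→X5: 4+7+11+9 = 31
00→P1→X5→N6→F6: 4+11+4+11 = 30
00→P1→X5→F6→N6: 4+11+9+11 = 35
00→P1→F6→N6→X5: 4+6+11+4 = 25
00→P1→F6→X5→N6: 4+6+9+4 = 23
00→X5→N6→P1→F6: 7+4+7+6 = 24
00→X5→N6→F6→P1: 7+4+11+6 = 28
… (10 more)
The minimum is 22.
One shortest path: 00 → N6 → X5 → F6 → P1.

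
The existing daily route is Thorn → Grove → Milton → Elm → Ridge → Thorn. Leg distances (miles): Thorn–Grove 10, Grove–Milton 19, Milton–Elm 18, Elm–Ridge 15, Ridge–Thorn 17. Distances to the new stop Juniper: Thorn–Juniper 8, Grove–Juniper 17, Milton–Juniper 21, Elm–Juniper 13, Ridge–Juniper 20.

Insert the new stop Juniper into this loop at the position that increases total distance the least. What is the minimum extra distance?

Insertion cost between consecutive stops i–j is d(i,Juniper) + d(Juniper,j) − d(i,j):
  between Thorn and Grove: 8 + 17 − 10 = 15
  between Grove and Milton: 17 + 21 − 19 = 19
  between Milton and Elm: 21 + 13 − 18 = 16
  between Elm and Ridge: 13 + 20 − 15 = 18
  between Ridge and Thorn: 20 + 8 − 17 = 11
Cheapest insertion is between Ridge and Thorn, adding 11.
New total = 79 + 11 = 90.

+11 miles — insert Juniper between Ridge and Thorn.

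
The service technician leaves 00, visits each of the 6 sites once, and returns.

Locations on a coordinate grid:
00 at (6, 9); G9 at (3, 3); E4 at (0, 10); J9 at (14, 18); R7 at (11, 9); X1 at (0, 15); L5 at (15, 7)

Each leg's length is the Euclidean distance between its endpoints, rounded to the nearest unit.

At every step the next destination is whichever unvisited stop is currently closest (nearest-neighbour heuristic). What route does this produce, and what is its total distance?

Total distance 54 via the nearest-neighbour route 00 → R7 → L5 → J9 → X1 → E4 → G9 → 00.

From 00: distances to unvisited — R7=5, E4=6, G9=7, X1=8, L5=9, J9=12. Nearest is R7 (5).
From R7: distances to unvisited — L5=4, J9=9, G9=10, E4=11, X1=13. Nearest is L5 (4).
From L5: distances to unvisited — J9=11, G9=13, E4=15, X1=17. Nearest is J9 (11).
From J9: distances to unvisited — X1=14, E4=16, G9=19. Nearest is X1 (14).
From X1: distances to unvisited — E4=5, G9=12. Nearest is E4 (5).
From E4: distances to unvisited — G9=8. Nearest is G9 (8).
Return G9→00: 7.
Total = 5 + 4 + 11 + 14 + 5 + 8 + 7 = 54.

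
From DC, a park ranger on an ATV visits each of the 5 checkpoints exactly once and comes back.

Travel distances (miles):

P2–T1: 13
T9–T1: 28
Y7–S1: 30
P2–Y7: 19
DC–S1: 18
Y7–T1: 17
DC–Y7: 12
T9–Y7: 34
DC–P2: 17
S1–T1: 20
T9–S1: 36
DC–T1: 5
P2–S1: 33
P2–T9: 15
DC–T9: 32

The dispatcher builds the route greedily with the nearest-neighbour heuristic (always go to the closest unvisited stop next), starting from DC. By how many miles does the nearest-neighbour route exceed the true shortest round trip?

From DC: T1=5, Y7=12, P2=17, S1=18, T9=32 → choose T1 (5).
From T1: P2=13, Y7=17, S1=20, T9=28 → choose P2 (13).
From P2: T9=15, Y7=19, S1=33 → choose T9 (15).
From T9: Y7=34, S1=36 → choose Y7 (34).
From Y7: S1=30 → choose S1 (30).
NN route DC → T1 → P2 → T9 → Y7 → S1 → DC costs 115.
Optimal: DC → Y7 → P2 → T9 → S1 → T1 → DC costs 107 (by enumerating all 60 distinct tours).
Excess = 115 − 107 = 8.

The nearest-neighbour route is 8 miles longer than optimal.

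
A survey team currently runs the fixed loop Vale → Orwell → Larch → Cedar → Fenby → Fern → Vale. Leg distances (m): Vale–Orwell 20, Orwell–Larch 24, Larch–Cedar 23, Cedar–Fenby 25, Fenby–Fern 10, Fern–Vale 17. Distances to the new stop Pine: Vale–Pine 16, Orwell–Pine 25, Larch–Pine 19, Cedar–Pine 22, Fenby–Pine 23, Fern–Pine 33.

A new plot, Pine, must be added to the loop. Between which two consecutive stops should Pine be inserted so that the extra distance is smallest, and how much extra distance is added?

Insertion cost between consecutive stops i–j is d(i,Pine) + d(Pine,j) − d(i,j):
  between Vale and Orwell: 16 + 25 − 20 = 21
  between Orwell and Larch: 25 + 19 − 24 = 20
  between Larch and Cedar: 19 + 22 − 23 = 18
  between Cedar and Fenby: 22 + 23 − 25 = 20
  between Fenby and Fern: 23 + 33 − 10 = 46
  between Fern and Vale: 33 + 16 − 17 = 32
Cheapest insertion is between Larch and Cedar, adding 18.
New total = 119 + 18 = 137.

+18 m — insert Pine between Larch and Cedar.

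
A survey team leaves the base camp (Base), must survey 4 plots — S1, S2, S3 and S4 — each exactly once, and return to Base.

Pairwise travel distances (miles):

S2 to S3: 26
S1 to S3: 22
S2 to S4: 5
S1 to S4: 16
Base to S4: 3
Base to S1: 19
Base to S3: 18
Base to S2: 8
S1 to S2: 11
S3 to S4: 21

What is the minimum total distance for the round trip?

There are 12 distinct closed tours to check (reversals are equivalent).
Base - S1 - S2 - S3 - S4 - Base: 19+11+26+21+3 = 80
Base - S1 - S2 - S4 - S3 - Base: 19+11+5+21+18 = 74
Base - S1 - S3 - S2 - S4 - Base: 19+22+26+5+3 = 75
Base - S1 - S3 - S4 - S2 - Base: 19+22+21+5+8 = 75
Base - S1 - S4 - S2 - S3 - Base: 19+16+5+26+18 = 84
Base - S1 - S4 - S3 - S2 - Base: 19+16+21+26+8 = 90
Base - S2 - S1 - S3 - S4 - Base: 8+11+22+21+3 = 65
Base - S2 - S1 - S4 - S3 - Base: 8+11+16+21+18 = 74
Base - S2 - S3 - S1 - S4 - Base: 8+26+22+16+3 = 75
Base - S2 - S4 - S1 - S3 - Base: 8+5+16+22+18 = 69
Base - S3 - S1 - S2 - S4 - Base: 18+22+11+5+3 = 59
Base - S3 - S2 - S1 - S4 - Base: 18+26+11+16+3 = 74
The minimum is 59.
One optimal route: Base → S3 → S1 → S2 → S4 → Base (or its reverse).

59 miles — the shortest possible round trip.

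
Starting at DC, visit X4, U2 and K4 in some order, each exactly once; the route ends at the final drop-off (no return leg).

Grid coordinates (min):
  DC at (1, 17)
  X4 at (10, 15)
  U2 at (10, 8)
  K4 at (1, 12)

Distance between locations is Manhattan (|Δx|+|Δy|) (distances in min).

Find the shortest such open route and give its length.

24 min — the minimum one-way total.

There are 3! = 6 possible orderings.
DC - X4 - U2 - K4: 11+7+13 = 31
DC - X4 - K4 - U2: 11+12+13 = 36
DC - U2 - X4 - K4: 18+7+12 = 37
DC - U2 - K4 - X4: 18+13+12 = 43
DC - K4 - X4 - U2: 5+12+7 = 24
DC - K4 - U2 - X4: 5+13+7 = 25
The minimum is 24.
One shortest path: DC → K4 → X4 → U2.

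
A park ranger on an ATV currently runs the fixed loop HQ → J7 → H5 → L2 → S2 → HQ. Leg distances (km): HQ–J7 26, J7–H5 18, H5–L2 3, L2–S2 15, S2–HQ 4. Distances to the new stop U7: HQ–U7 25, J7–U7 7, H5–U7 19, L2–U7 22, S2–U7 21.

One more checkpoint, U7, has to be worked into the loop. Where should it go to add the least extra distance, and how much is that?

Insertion cost between consecutive stops i–j is d(i,U7) + d(U7,j) − d(i,j):
  between HQ and J7: 25 + 7 − 26 = 6
  between J7 and H5: 7 + 19 − 18 = 8
  between H5 and L2: 19 + 22 − 3 = 38
  between L2 and S2: 22 + 21 − 15 = 28
  between S2 and HQ: 21 + 25 − 4 = 42
Cheapest insertion is between HQ and J7, adding 6.
New total = 66 + 6 = 72.

Adding 6 km by placing U7 on the HQ–J7 leg.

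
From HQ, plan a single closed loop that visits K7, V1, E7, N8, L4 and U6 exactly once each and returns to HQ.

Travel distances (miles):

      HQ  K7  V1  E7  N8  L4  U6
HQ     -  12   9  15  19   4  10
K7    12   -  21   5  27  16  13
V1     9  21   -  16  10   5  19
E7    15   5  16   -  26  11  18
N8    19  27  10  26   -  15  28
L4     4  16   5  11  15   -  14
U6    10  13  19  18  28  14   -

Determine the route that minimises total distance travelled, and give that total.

With 6 stops there are 6!/2 = 360 distinct round trips (a route and its reverse cost the same).
HQ - K7 - V1 - E7 - N8 - L4 - U6 - HQ: 12+21+16+26+15+14+10 = 114
HQ - K7 - V1 - E7 - N8 - U6 - L4 - HQ: 12+21+16+26+28+14+4 = 121
HQ - K7 - V1 - E7 - L4 - N8 - U6 - HQ: 12+21+16+11+15+28+10 = 113
HQ - K7 - V1 - E7 - L4 - U6 - N8 - HQ: 12+21+16+11+14+28+19 = 121
HQ - K7 - V1 - E7 - U6 - N8 - L4 - HQ: 12+21+16+18+28+15+4 = 114
HQ - K7 - V1 - E7 - U6 - L4 - N8 - HQ: 12+21+16+18+14+15+19 = 115
HQ - K7 - V1 - N8 - E7 - L4 - U6 - HQ: 12+21+10+26+11+14+10 = 104
HQ - K7 - V1 - N8 - E7 - U6 - L4 - HQ: 12+21+10+26+18+14+4 = 105
… (352 more)
HQ - V1 - N8 - L4 - E7 - K7 - U6 - HQ: 9+10+15+11+5+13+10 = 73  ← best
The minimum is 73.
One optimal route: HQ → V1 → N8 → L4 → E7 → K7 → U6 → HQ (or its reverse).

Minimum total distance: 73 miles.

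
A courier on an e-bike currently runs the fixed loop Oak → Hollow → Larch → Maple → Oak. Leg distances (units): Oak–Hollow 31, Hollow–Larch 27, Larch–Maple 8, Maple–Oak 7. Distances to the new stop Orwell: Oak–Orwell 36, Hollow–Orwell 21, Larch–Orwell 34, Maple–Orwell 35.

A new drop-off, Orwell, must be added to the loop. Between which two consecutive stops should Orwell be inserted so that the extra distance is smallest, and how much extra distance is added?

Insertion cost between consecutive stops i–j is d(i,Orwell) + d(Orwell,j) − d(i,j):
  between Oak and Hollow: 36 + 21 − 31 = 26
  between Hollow and Larch: 21 + 34 − 27 = 28
  between Larch and Maple: 34 + 35 − 8 = 61
  between Maple and Oak: 35 + 36 − 7 = 64
Cheapest insertion is between Oak and Hollow, adding 26.
New total = 73 + 26 = 99.

Minimum extra distance: 26, inserting Orwell between Oak and Hollow.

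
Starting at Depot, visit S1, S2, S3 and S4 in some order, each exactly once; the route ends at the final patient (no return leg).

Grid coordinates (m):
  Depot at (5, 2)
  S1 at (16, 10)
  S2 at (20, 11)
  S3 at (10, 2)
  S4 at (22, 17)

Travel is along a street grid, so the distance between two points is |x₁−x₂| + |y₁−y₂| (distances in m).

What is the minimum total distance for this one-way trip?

32 m — the minimum one-way total.

There are 4! = 24 possible orderings.
Depot → S1 → S2 → S3 → S4: 19+5+19+27 = 70
Depot → S1 → S2 → S4 → S3: 19+5+8+27 = 59
Depot → S1 → S3 → S2 → S4: 19+14+19+8 = 60
Depot → S1 → S3 → S4 → S2: 19+14+27+8 = 68
Depot → S1 → S4 → S2 → S3: 19+13+8+19 = 59
Depot → S1 → S4 → S3 → S2: 19+13+27+19 = 78
Depot → S2 → S1 → S3 → S4: 24+5+14+27 = 70
Depot → S2 → S1 → S4 → S3: 24+5+13+27 = 69
Depot → S2 → S3 → S1 → S4: 24+19+14+13 = 70
Depot → S2 → S3 → S4 → S1: 24+19+27+13 = 83
Depot → S2 → S4 → S1 → S3: 24+8+13+14 = 59
Depot → S2 → S4 → S3 → S1: 24+8+27+14 = 73
Depot → S3 → S1 → S2 → S4: 5+14+5+8 = 32
Depot → S3 → S1 → S4 → S2: 5+14+13+8 = 40
… (10 more)
The minimum is 32.
One shortest path: Depot → S3 → S1 → S2 → S4.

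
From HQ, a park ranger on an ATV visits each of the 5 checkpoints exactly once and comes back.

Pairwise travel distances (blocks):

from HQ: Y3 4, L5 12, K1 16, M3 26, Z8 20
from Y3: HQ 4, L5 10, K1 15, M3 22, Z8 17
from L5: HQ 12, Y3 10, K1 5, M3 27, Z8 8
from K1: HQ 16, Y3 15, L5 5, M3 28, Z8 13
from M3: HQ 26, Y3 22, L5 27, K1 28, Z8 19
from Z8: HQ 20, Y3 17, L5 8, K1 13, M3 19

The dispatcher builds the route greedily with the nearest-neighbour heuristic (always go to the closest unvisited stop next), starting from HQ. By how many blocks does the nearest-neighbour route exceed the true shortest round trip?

The nearest-neighbour route is 3 blocks longer than optimal.

From HQ: Y3=4, L5=12, K1=16, Z8=20, M3=26 → choose Y3 (4).
From Y3: L5=10, K1=15, Z8=17, M3=22 → choose L5 (10).
From L5: K1=5, Z8=8, M3=27 → choose K1 (5).
From K1: Z8=13, M3=28 → choose Z8 (13).
From Z8: M3=19 → choose M3 (19).
NN route HQ → Y3 → L5 → K1 → Z8 → M3 → HQ costs 77.
Optimal: HQ → Y3 → M3 → Z8 → L5 → K1 → HQ costs 74 (by enumerating all 60 distinct tours).
Excess = 77 − 74 = 3.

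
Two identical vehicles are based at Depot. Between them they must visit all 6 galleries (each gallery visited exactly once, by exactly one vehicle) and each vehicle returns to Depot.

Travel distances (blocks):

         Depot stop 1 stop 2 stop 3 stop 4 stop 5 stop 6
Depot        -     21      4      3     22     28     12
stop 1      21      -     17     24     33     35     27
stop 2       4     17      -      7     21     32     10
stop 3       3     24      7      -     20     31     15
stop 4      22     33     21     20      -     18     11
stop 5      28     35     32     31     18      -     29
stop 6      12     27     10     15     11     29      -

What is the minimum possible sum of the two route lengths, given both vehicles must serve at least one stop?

103 blocks — the smallest possible combined total.

Check every non-empty split of the stops between the two vehicles; for each half take its own optimal tour:
  {stop 1} + {stop 2, stop 3, stop 4, stop 5, stop 6}: 42 + 77 = 119
  {stop 2} + {stop 1, stop 3, stop 4, stop 5, stop 6}: 8 + 103 = 111
  {stop 1, stop 2} + {stop 3, stop 4, stop 5, stop 6}: 42 + 75 = 117
  {stop 3} + {stop 1, stop 2, stop 4, stop 5, stop 6}: 6 + 97 = 103
  {stop 1, stop 3} + {stop 2, stop 4, stop 5, stop 6}: 48 + 71 = 119
  {stop 2, stop 3} + {stop 1, stop 4, stop 5, stop 6}: 14 + 97 = 111
  … (31 splits in total)
Best: vehicle 1 Depot → stop 3 → Depot = 6; vehicle 2 Depot → stop 2 → stop 1 → stop 5 → stop 4 → stop 6 → Depot = 97; combined 103.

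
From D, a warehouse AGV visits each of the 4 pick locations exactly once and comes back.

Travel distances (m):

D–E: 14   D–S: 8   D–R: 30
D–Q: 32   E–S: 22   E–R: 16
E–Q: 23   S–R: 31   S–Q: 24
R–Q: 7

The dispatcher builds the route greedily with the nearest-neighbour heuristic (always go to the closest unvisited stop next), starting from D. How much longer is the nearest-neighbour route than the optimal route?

From D: S=8, E=14, R=30, Q=32 → choose S (8).
From S: E=22, Q=24, R=31 → choose E (22).
From E: R=16, Q=23 → choose R (16).
From R: Q=7 → choose Q (7).
NN route D → S → E → R → Q → D costs 85.
Optimal: D → E → R → Q → S → D costs 69 (by enumerating all 12 distinct tours).
Excess = 85 − 69 = 16.

16 m longer than the optimal tour.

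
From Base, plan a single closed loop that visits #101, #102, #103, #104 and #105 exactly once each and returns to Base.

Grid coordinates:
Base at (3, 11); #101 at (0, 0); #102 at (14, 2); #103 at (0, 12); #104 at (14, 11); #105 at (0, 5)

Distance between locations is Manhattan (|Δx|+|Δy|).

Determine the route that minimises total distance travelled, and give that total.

52 — the shortest possible round trip.

Base→#101→#102→#103→#104→#105→Base: 14+16+24+15+20+9 = 98
Base→#101→#102→#103→#105→#104→Base: 14+16+24+7+20+11 = 92
Base→#101→#102→#104→#103→#105→Base: 14+16+9+15+7+9 = 70
Base→#101→#102→#104→#105→#103→Base: 14+16+9+20+7+4 = 70
Base→#101→#102→#105→#103→#104→Base: 14+16+17+7+15+11 = 80
Base→#101→#102→#105→#104→#103→Base: 14+16+17+20+15+4 = 86
Base→#101→#103→#102→#104→#105→Base: 14+12+24+9+20+9 = 88
Base→#101→#103→#102→#105→#104→Base: 14+12+24+17+20+11 = 98
Base→#101→#103→#104→#102→#105→Base: 14+12+15+9+17+9 = 76
Base→#101→#103→#104→#105→#102→Base: 14+12+15+20+17+20 = 98
Base→#101→#103→#105→#102→#104→Base: 14+12+7+17+9+11 = 70
Base→#101→#103→#105→#104→#102→Base: 14+12+7+20+9+20 = 82
Base→#101→#104→#102→#103→#105→Base: 14+25+9+24+7+9 = 88
Base→#101→#104→#102→#105→#103→Base: 14+25+9+17+7+4 = 76
… (46 more)
Base→#103→#105→#101→#102→#104→Base: 4+7+5+16+9+11 = 52  ← best
The minimum is 52.
One optimal route: Base → #103 → #105 → #101 → #102 → #104 → Base (or its reverse).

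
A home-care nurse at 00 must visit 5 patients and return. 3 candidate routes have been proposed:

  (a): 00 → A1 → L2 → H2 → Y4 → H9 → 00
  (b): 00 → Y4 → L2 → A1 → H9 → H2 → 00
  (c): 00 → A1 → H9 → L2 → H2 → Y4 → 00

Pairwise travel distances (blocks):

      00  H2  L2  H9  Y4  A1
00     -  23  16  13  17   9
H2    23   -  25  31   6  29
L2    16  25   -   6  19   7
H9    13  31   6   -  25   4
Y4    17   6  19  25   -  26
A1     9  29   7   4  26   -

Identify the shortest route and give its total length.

67 blocks — (c) is the shortest.

(a): 9 + 7 + 25 + 6 + 25 + 13 = 85
(b): 17 + 19 + 7 + 4 + 31 + 23 = 101
(c): 9 + 4 + 6 + 25 + 6 + 17 = 67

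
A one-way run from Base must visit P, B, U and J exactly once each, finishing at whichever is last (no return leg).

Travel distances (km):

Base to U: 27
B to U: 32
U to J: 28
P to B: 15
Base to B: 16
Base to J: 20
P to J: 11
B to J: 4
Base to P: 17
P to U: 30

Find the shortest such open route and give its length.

Minimum one-way distance = 61 km.

There are 4! = 24 possible orderings.
Base → P → B → U → J: 17+15+32+28 = 92
Base → P → B → J → U: 17+15+4+28 = 64
Base → P → U → B → J: 17+30+32+4 = 83
Base → P → U → J → B: 17+30+28+4 = 79
Base → P → J → B → U: 17+11+4+32 = 64
Base → P → J → U → B: 17+11+28+32 = 88
Base → B → P → U → J: 16+15+30+28 = 89
Base → B → P → J → U: 16+15+11+28 = 70
Base → B → U → P → J: 16+32+30+11 = 89
Base → B → U → J → P: 16+32+28+11 = 87
Base → B → J → P → U: 16+4+11+30 = 61
Base → B → J → U → P: 16+4+28+30 = 78
Base → U → P → B → J: 27+30+15+4 = 76
Base → U → P → J → B: 27+30+11+4 = 72
… (10 more)
The minimum is 61.
One shortest path: Base → B → J → P → U.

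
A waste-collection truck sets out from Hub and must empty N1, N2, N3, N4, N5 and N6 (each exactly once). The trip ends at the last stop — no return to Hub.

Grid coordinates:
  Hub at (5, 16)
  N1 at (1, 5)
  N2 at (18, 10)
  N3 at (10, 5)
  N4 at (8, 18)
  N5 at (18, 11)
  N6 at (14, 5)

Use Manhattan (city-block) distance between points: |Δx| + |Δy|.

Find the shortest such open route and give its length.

There are 6! = 720 possible orderings.
Hub → N1 → N2 → N3 → N4 → N5 → N6: 15+22+13+15+17+10 = 92
Hub → N1 → N2 → N3 → N4 → N6 → N5: 15+22+13+15+19+10 = 94
Hub → N1 → N2 → N3 → N5 → N4 → N6: 15+22+13+14+17+19 = 100
Hub → N1 → N2 → N3 → N5 → N6 → N4: 15+22+13+14+10+19 = 93
Hub → N1 → N2 → N3 → N6 → N4 → N5: 15+22+13+4+19+17 = 90
Hub → N1 → N2 → N3 → N6 → N5 → N4: 15+22+13+4+10+17 = 81
Hub → N1 → N2 → N4 → N3 → N5 → N6: 15+22+18+15+14+10 = 94
Hub → N1 → N2 → N4 → N3 → N6 → N5: 15+22+18+15+4+10 = 84
… (712 more)
Hub → N4 → N5 → N2 → N6 → N3 → N1: 5+17+1+9+4+9 = 45  ← best
The minimum is 45.
One shortest path: Hub → N4 → N5 → N2 → N6 → N3 → N1.

Shortest open route: 45.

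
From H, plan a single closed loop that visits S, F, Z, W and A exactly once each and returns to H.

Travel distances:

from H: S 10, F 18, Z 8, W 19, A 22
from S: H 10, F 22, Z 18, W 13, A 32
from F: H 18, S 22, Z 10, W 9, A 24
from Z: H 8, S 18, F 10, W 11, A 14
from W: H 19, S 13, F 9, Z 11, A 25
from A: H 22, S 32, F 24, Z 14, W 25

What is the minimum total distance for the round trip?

There are 60 distinct closed tours to check (reversals are equivalent).
H-S-F-Z-W-A-H: 10+22+10+11+25+22 = 100
H-S-F-Z-A-W-H: 10+22+10+14+25+19 = 100
H-S-F-W-Z-A-H: 10+22+9+11+14+22 = 88
H-S-F-W-A-Z-H: 10+22+9+25+14+8 = 88
H-S-F-A-Z-W-H: 10+22+24+14+11+19 = 100
H-S-F-A-W-Z-H: 10+22+24+25+11+8 = 100
H-S-Z-F-W-A-H: 10+18+10+9+25+22 = 94
H-S-Z-F-A-W-H: 10+18+10+24+25+19 = 106
H-S-Z-W-F-A-H: 10+18+11+9+24+22 = 94
H-S-Z-W-A-F-H: 10+18+11+25+24+18 = 106
H-S-Z-A-F-W-H: 10+18+14+24+9+19 = 94
H-S-Z-A-W-F-H: 10+18+14+25+9+18 = 94
H-S-W-F-Z-A-H: 10+13+9+10+14+22 = 78
H-S-W-F-A-Z-H: 10+13+9+24+14+8 = 78
… (46 more)
The minimum is 78.
One optimal route: H → S → W → F → Z → A → H (or its reverse).

Shortest round trip = 78.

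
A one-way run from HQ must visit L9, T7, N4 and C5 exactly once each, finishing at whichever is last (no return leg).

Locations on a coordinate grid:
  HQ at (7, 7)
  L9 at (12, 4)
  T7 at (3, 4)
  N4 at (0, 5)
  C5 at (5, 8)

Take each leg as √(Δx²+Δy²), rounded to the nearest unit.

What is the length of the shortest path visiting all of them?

There are 4! = 24 possible orderings.
HQ - L9 - T7 - N4 - C5: 6+9+3+6 = 24
HQ - L9 - T7 - C5 - N4: 6+9+4+6 = 25
HQ - L9 - N4 - T7 - C5: 6+12+3+4 = 25
HQ - L9 - N4 - C5 - T7: 6+12+6+4 = 28
HQ - L9 - C5 - T7 - N4: 6+8+4+3 = 21
HQ - L9 - C5 - N4 - T7: 6+8+6+3 = 23
HQ - T7 - L9 - N4 - C5: 5+9+12+6 = 32
HQ - T7 - L9 - C5 - N4: 5+9+8+6 = 28
HQ - T7 - N4 - L9 - C5: 5+3+12+8 = 28
HQ - T7 - N4 - C5 - L9: 5+3+6+8 = 22
HQ - T7 - C5 - L9 - N4: 5+4+8+12 = 29
HQ - T7 - C5 - N4 - L9: 5+4+6+12 = 27
HQ - N4 - L9 - T7 - C5: 7+12+9+4 = 32
HQ - N4 - L9 - C5 - T7: 7+12+8+4 = 31
… (10 more)
HQ - C5 - N4 - T7 - L9: 2+6+3+9 = 20  ← best
The minimum is 20.
One shortest path: HQ → C5 → N4 → T7 → L9.

Minimum one-way distance = 20.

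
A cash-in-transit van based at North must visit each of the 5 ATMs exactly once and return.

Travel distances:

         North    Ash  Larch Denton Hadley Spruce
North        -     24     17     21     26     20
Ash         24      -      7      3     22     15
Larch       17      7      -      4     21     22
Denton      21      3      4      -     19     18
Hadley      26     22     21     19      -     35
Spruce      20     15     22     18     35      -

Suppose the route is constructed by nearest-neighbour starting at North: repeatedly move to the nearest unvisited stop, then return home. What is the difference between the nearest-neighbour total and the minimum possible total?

Excess over optimum: 11.

From North: Larch=17, Spruce=20, Denton=21, Ash=24, Hadley=26 → choose Larch (17).
From Larch: Denton=4, Ash=7, Hadley=21, Spruce=22 → choose Denton (4).
From Denton: Ash=3, Spruce=18, Hadley=19 → choose Ash (3).
From Ash: Spruce=15, Hadley=22 → choose Spruce (15).
From Spruce: Hadley=35 → choose Hadley (35).
NN route North → Larch → Denton → Ash → Spruce → Hadley → North costs 100.
Optimal: North → Hadley → Larch → Denton → Ash → Spruce → North costs 89 (by enumerating all 60 distinct tours).
Excess = 100 − 89 = 11.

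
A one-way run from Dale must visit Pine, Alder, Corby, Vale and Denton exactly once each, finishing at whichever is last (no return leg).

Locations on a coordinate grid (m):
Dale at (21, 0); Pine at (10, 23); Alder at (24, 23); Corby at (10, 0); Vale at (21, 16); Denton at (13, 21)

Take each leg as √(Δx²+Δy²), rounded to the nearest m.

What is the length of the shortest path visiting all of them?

There are 5! = 120 possible orderings.
Dale - Pine - Alder - Corby - Vale - Denton: 25+14+27+19+9 = 94
Dale - Pine - Alder - Corby - Denton - Vale: 25+14+27+21+9 = 96
Dale - Pine - Alder - Vale - Corby - Denton: 25+14+8+19+21 = 87
Dale - Pine - Alder - Vale - Denton - Corby: 25+14+8+9+21 = 77
Dale - Pine - Alder - Denton - Corby - Vale: 25+14+11+21+19 = 90
Dale - Pine - Alder - Denton - Vale - Corby: 25+14+11+9+19 = 78
Dale - Pine - Corby - Alder - Vale - Denton: 25+23+27+8+9 = 92
Dale - Pine - Corby - Alder - Denton - Vale: 25+23+27+11+9 = 95
Dale - Pine - Corby - Vale - Alder - Denton: 25+23+19+8+11 = 86
Dale - Pine - Corby - Vale - Denton - Alder: 25+23+19+9+11 = 87
Dale - Pine - Corby - Denton - Alder - Vale: 25+23+21+11+8 = 88
Dale - Pine - Corby - Denton - Vale - Alder: 25+23+21+9+8 = 86
Dale - Pine - Vale - Alder - Corby - Denton: 25+13+8+27+21 = 94
Dale - Pine - Vale - Alder - Denton - Corby: 25+13+8+11+21 = 78
… (106 more)
Dale - Corby - Vale - Alder - Denton - Pine: 11+19+8+11+4 = 53  ← best
The minimum is 53.
One shortest path: Dale → Corby → Vale → Alder → Denton → Pine.

Minimum one-way distance = 53 m.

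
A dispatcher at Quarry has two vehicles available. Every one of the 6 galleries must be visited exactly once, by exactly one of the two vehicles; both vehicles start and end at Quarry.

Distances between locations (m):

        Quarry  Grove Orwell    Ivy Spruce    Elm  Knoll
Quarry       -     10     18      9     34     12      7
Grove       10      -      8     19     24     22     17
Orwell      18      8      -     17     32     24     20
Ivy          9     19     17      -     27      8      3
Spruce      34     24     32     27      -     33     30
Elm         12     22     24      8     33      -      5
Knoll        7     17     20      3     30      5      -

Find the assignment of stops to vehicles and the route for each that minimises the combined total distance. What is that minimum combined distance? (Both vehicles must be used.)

There are 2^5 − 1 = 31 ways to divide the 6 stops into two non-empty groups. For each, the best each vehicle can do is its own shortest tour through its group:
  {Grove} + {Orwell, Ivy, Spruce, Elm, Knoll}: 20 + 97 = 117
  {Orwell} + {Grove, Ivy, Spruce, Elm, Knoll}: 36 + 81 = 117
  {Grove, Orwell} + {Ivy, Spruce, Elm, Knoll}: 36 + 81 = 117
  {Ivy} + {Grove, Orwell, Spruce, Elm, Knoll}: 18 + 95 = 113
  {Grove, Ivy} + {Orwell, Spruce, Elm, Knoll}: 38 + 95 = 133
  {Orwell, Ivy} + {Grove, Spruce, Elm, Knoll}: 44 + 79 = 123
  … (31 splits in total)
  {Grove, Orwell, Ivy, Spruce} + {Elm, Knoll}: 86 + 24 = 110  ← best
Best: vehicle 1 Quarry → Grove → Orwell → Spruce → Ivy → Quarry = 86; vehicle 2 Quarry → Elm → Knoll → Quarry = 24; combined 110.

Minimum combined distance: 110 m.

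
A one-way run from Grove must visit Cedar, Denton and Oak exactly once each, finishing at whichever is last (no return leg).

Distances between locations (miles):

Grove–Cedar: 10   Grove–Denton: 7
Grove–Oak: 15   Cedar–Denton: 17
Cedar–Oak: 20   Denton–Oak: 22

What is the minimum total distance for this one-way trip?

Shortest open route: 44 miles.

There are 3! = 6 possible orderings.
Grove - Cedar - Denton - Oak: 10+17+22 = 49
Grove - Cedar - Oak - Denton: 10+20+22 = 52
Grove - Denton - Cedar - Oak: 7+17+20 = 44
Grove - Denton - Oak - Cedar: 7+22+20 = 49
Grove - Oak - Cedar - Denton: 15+20+17 = 52
Grove - Oak - Denton - Cedar: 15+22+17 = 54
The minimum is 44.
One shortest path: Grove → Denton → Cedar → Oak.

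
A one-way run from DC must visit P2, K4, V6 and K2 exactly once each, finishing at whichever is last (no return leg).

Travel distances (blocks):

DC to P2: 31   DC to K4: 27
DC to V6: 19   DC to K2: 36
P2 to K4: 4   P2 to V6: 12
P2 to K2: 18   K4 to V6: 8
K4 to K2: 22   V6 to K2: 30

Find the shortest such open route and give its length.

Minimum one-way distance = 49 blocks.

There are 4! = 24 possible orderings.
DC - P2 - K4 - V6 - K2: 31+4+8+30 = 73
DC - P2 - K4 - K2 - V6: 31+4+22+30 = 87
DC - P2 - V6 - K4 - K2: 31+12+8+22 = 73
DC - P2 - V6 - K2 - K4: 31+12+30+22 = 95
DC - P2 - K2 - K4 - V6: 31+18+22+8 = 79
DC - P2 - K2 - V6 - K4: 31+18+30+8 = 87
DC - K4 - P2 - V6 - K2: 27+4+12+30 = 73
DC - K4 - P2 - K2 - V6: 27+4+18+30 = 79
DC - K4 - V6 - P2 - K2: 27+8+12+18 = 65
DC - K4 - V6 - K2 - P2: 27+8+30+18 = 83
DC - K4 - K2 - P2 - V6: 27+22+18+12 = 79
DC - K4 - K2 - V6 - P2: 27+22+30+12 = 91
DC - V6 - P2 - K4 - K2: 19+12+4+22 = 57
DC - V6 - P2 - K2 - K4: 19+12+18+22 = 71
… (10 more)
DC - V6 - K4 - P2 - K2: 19+8+4+18 = 49  ← best
The minimum is 49.
One shortest path: DC → V6 → K4 → P2 → K2.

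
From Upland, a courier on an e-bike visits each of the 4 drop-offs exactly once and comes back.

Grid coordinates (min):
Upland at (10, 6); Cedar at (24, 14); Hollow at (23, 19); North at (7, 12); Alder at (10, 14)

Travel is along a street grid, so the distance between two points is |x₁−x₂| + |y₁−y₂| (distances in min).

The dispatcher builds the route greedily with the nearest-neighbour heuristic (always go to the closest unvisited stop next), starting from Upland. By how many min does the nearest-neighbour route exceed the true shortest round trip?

The nearest-neighbour route is 4 min longer than optimal.

Upland: Alder=8, North=9, Cedar=22, Hollow=26 ⇒ Alder
Alder: North=5, Cedar=14, Hollow=18 ⇒ North
North: Cedar=19, Hollow=23 ⇒ Cedar
Cedar: Hollow=6 ⇒ Hollow
NN route Upland → Alder → North → Cedar → Hollow → Upland costs 64.
Optimal: Upland → Cedar → Hollow → Alder → North → Upland costs 60 (by enumerating all 12 distinct tours).
Excess = 64 − 60 = 4.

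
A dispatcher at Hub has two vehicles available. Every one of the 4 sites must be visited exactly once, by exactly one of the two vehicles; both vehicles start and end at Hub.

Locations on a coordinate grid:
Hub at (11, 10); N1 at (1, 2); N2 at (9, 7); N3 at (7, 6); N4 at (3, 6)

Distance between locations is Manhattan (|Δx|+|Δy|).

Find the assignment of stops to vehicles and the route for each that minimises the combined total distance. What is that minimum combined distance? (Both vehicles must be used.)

Check every non-empty split of the stops between the two vehicles; for each half take its own optimal tour:
  {N1} + {N2, N3, N4}: 36 + 24 = 60
  {N2} + {N1, N3, N4}: 10 + 36 = 46
  {N1, N2} + {N3, N4}: 36 + 24 = 60
  {N3} + {N1, N2, N4}: 16 + 36 = 52
  {N1, N3} + {N2, N4}: 36 + 24 = 60
  {N2, N3} + {N1, N4}: 16 + 36 = 52
  … (7 splits in total)
Best: vehicle 1 Hub → N2 → Hub = 10; vehicle 2 Hub → N1 → N4 → N3 → Hub = 36; combined 46.

46 — the smallest possible combined total.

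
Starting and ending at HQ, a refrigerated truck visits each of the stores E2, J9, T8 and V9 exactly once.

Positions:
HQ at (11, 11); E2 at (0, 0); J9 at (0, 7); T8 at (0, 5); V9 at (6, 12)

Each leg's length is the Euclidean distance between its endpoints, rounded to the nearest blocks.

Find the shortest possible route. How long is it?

Minimum total distance: 36 blocks.

With 4 stops there are 4!/2 = 12 distinct round trips (a route and its reverse cost the same).
HQ → E2 → J9 → T8 → V9 → HQ: 16+7+2+9+5 = 39
HQ → E2 → J9 → V9 → T8 → HQ: 16+7+8+9+13 = 53
HQ → E2 → T8 → J9 → V9 → HQ: 16+5+2+8+5 = 36
HQ → E2 → T8 → V9 → J9 → HQ: 16+5+9+8+12 = 50
HQ → E2 → V9 → J9 → T8 → HQ: 16+13+8+2+13 = 52
HQ → E2 → V9 → T8 → J9 → HQ: 16+13+9+2+12 = 52
HQ → J9 → E2 → T8 → V9 → HQ: 12+7+5+9+5 = 38
HQ → J9 → E2 → V9 → T8 → HQ: 12+7+13+9+13 = 54
HQ → J9 → T8 → E2 → V9 → HQ: 12+2+5+13+5 = 37
HQ → J9 → V9 → E2 → T8 → HQ: 12+8+13+5+13 = 51
HQ → T8 → E2 → J9 → V9 → HQ: 13+5+7+8+5 = 38
HQ → T8 → J9 → E2 → V9 → HQ: 13+2+7+13+5 = 40
The minimum is 36.
One optimal route: HQ → E2 → T8 → J9 → V9 → HQ (or its reverse).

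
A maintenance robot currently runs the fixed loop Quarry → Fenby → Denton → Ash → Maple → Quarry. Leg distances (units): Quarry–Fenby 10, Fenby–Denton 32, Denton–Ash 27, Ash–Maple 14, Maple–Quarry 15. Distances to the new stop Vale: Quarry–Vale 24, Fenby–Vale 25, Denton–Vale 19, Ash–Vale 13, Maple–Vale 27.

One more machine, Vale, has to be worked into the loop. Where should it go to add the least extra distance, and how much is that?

+5 — insert Vale between Denton and Ash.

Insertion cost between consecutive stops i–j is d(i,Vale) + d(Vale,j) − d(i,j):
  between Quarry and Fenby: 24 + 25 − 10 = 39
  between Fenby and Denton: 25 + 19 − 32 = 12
  between Denton and Ash: 19 + 13 − 27 = 5
  between Ash and Maple: 13 + 27 − 14 = 26
  between Maple and Quarry: 27 + 24 − 15 = 36
Cheapest insertion is between Denton and Ash, adding 5.
New total = 98 + 5 = 103.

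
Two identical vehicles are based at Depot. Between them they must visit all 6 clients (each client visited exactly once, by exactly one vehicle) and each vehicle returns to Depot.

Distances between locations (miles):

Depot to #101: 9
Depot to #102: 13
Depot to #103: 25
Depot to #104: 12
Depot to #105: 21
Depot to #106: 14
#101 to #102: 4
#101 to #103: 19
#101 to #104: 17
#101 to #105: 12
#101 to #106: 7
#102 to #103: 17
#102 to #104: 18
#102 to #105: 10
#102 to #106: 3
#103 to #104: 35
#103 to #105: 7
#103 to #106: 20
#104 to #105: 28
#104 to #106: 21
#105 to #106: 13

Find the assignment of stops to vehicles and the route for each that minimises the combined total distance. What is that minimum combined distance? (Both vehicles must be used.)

There are 2^5 − 1 = 31 ways to divide the 6 stops into two non-empty groups. For each, the best each vehicle can do is its own shortest tour through its group:
  {#101} + {#102, #103, #104, #105, #106}: 18 + 78 = 96
  {#102} + {#101, #103, #104, #105, #106}: 26 + 81 = 107
  {#101, #102} + {#103, #104, #105, #106}: 26 + 78 = 104
  {#103} + {#101, #102, #104, #105, #106}: 50 + 67 = 117
  {#101, #103} + {#102, #104, #105, #106}: 53 + 67 = 120
  {#102, #103} + {#101, #104, #105, #106}: 55 + 67 = 122
  … (31 splits in total)
  {#104} + {#101, #102, #103, #105, #106}: 24 + 61 = 85  ← best
Best: vehicle 1 Depot → #104 → Depot = 24; vehicle 2 Depot → #101 → #102 → #106 → #105 → #103 → Depot = 61; combined 85.

85 miles — the smallest possible combined total.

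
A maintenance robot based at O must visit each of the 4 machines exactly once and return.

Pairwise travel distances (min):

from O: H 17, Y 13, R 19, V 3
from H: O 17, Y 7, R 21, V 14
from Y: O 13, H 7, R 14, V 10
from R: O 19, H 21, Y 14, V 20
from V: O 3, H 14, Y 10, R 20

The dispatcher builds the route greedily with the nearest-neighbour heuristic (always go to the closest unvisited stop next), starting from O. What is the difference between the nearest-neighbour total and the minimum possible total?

Excess over optimum: 3 min.

From O: V=3, Y=13, H=17, R=19 → choose V (3).
From V: Y=10, H=14, R=20 → choose Y (10).
From Y: H=7, R=14 → choose H (7).
From H: R=21 → choose R (21).
NN route O → V → Y → H → R → O costs 60.
Optimal: O → R → Y → H → V → O costs 57 (by enumerating all 12 distinct tours).
Excess = 60 − 57 = 3.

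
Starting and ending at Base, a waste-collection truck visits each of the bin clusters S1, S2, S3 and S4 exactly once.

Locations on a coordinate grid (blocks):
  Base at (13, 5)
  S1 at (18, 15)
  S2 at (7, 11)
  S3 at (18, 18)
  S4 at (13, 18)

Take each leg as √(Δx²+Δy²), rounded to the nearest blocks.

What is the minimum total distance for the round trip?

Shortest round trip = 36 blocks.

There are 12 distinct closed tours to check (reversals are equivalent).
Base-S1-S2-S3-S4-Base: 11+12+13+5+13 = 54
Base-S1-S2-S4-S3-Base: 11+12+9+5+14 = 51
Base-S1-S3-S2-S4-Base: 11+3+13+9+13 = 49
Base-S1-S3-S4-S2-Base: 11+3+5+9+8 = 36
Base-S1-S4-S2-S3-Base: 11+6+9+13+14 = 53
Base-S1-S4-S3-S2-Base: 11+6+5+13+8 = 43
Base-S2-S1-S3-S4-Base: 8+12+3+5+13 = 41
Base-S2-S1-S4-S3-Base: 8+12+6+5+14 = 45
Base-S2-S3-S1-S4-Base: 8+13+3+6+13 = 43
Base-S2-S4-S1-S3-Base: 8+9+6+3+14 = 40
Base-S3-S1-S2-S4-Base: 14+3+12+9+13 = 51
Base-S3-S2-S1-S4-Base: 14+13+12+6+13 = 58
The minimum is 36.
One optimal route: Base → S1 → S3 → S4 → S2 → Base (or its reverse).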